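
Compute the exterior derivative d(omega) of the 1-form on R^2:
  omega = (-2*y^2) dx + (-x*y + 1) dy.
d(omega) = (3*y) dx ∧ dy

For a 1-form omega = sum_i f_i dx_i, the exterior derivative is
  d(omega) = sum_{i < j} (∂f_j/∂x_i - ∂f_i/∂x_j) dx_i ∧ dx_j.
  coefficient of dx ∧ dy: ∂f_2/∂x - ∂f_1/∂y = ∂(-x*y + 1)/∂x - ∂(-2*y^2)/∂y = 3*y
Assembling: d(omega) = (3*y) dx ∧ dy.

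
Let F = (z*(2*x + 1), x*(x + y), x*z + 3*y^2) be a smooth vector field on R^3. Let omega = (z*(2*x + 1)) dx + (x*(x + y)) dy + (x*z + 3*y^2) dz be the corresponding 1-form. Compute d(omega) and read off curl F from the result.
d(omega) = (6*y) dy ∧ dz + (2*x - z + 1) dz ∧ dx + (2*x + y) dx ∧ dy; curl F = (6*y, 2*x - z + 1, 2*x + y)

d omega = sum_{i<j} (∂f_j/∂x_i - ∂f_i/∂x_j) dx_i ∧ dx_j. Under the identification (dy ∧ dz, dz ∧ dx, dx ∧ dy) ↔ (e_x, e_y, e_z), the coefficients are exactly the components of curl F. Compute:
  ∂R/∂y - ∂Q/∂z = (6*y) - (0) = 6*y
  ∂P/∂z - ∂R/∂x = (2*x + 1) - (z) = 2*x - z + 1
  ∂Q/∂x - ∂P/∂y = (2*x + y) - (0) = 2*x + y.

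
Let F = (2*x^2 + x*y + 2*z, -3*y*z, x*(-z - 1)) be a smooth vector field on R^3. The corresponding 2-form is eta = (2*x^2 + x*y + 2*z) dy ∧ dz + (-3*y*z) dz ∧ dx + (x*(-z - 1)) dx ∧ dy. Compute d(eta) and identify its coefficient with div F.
d(eta) = (3*x + y - 3*z) dx ∧ dy ∧ dz; div F = 3*x + y - 3*z

For a 2-form in R^3 of the form above, applying d gives a 3-form with coefficient ∂P/∂x + ∂Q/∂y + ∂R/∂z:
  ∂P/∂x = 4*x + y
  ∂Q/∂y = -3*z
  ∂R/∂z = -x
Sum = 3*x + y - 3*z, which is exactly div F.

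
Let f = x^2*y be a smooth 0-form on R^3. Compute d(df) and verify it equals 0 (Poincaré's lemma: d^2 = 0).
d(df) = 0

Step 1: df = sum_i (∂f/∂x_i) dx_i = (2*x*y) dx + (x^2) dy + (0) dz.
Step 2: Apply d again. Using the 1-form formula, the coefficient of dx ∧ dy in d(df) is ∂^2 f/∂x ∂y - ∂^2 f/∂y ∂x = (2*x) - (2*x) = 0 (equality of mixed partials for smooth f).
Similarly for dx ∧ dz and dy ∧ dz — all coefficients vanish. So d(df) = 0.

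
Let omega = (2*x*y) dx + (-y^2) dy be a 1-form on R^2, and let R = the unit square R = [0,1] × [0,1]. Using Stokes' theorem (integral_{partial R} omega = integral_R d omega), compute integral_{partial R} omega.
integral_(partial R) omega = -1

Stokes: integral_partial_R omega = integral_R d omega with d omega = (∂Q/∂x - ∂P/∂y) dx ∧ dy.
  ∂Q/∂x = 0
  ∂P/∂y = 2*x
  integrand = ∂Q/∂x - ∂P/∂y = -2*x.
Integrating over R: integral_0^1 integral_0^1 (-2*x) dx dy = -1.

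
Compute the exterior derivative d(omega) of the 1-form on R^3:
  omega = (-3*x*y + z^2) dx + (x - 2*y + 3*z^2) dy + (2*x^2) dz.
d(omega) = (3*x + 1) dx ∧ dy + (4*x - 2*z) dx ∧ dz + (-6*z) dy ∧ dz

For a 1-form omega = sum_i f_i dx_i, the exterior derivative is
  d(omega) = sum_{i < j} (∂f_j/∂x_i - ∂f_i/∂x_j) dx_i ∧ dx_j.
  coefficient of dx ∧ dy: ∂f_2/∂x - ∂f_1/∂y = ∂(x - 2*y + 3*z^2)/∂x - ∂(-3*x*y + z^2)/∂y = 3*x + 1
  coefficient of dx ∧ dz: ∂f_3/∂x - ∂f_1/∂z = ∂(2*x^2)/∂x - ∂(-3*x*y + z^2)/∂z = 4*x - 2*z
  coefficient of dy ∧ dz: ∂f_3/∂y - ∂f_2/∂z = ∂(2*x^2)/∂y - ∂(x - 2*y + 3*z^2)/∂z = -6*z
Assembling: d(omega) = (3*x + 1) dx ∧ dy + (4*x - 2*z) dx ∧ dz + (-6*z) dy ∧ dz.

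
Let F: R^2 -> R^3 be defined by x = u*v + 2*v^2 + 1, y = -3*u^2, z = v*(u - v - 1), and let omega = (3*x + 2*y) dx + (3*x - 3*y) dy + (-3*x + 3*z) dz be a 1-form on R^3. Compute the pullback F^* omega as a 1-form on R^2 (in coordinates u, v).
F^* omega = (-54*u^3 - 24*u^2*v - 33*u*v^2 - 18*u - 3*v^3 - 3*v^2) du + (-6*u^3 - 21*u^2*v + 9*u*v^2 - 3*u*v + 42*v^3 + 15*v^2 + 21*v + 3) dv

Using F^*(f dg) = (f ∘ F) d(g ∘ F), substitute each coordinate x_i by F_i(u, v) in f_i, and replace dx_i by d F_i = (∂F_i/∂u) du + (∂F_i/∂v) dv.
  For the x component: f_1(F) = -6*u^2 + 3*u*v + 6*v^2 + 3; d F_1 = (v) du + (u + 4*v) dv
  For the y component: f_2(F) = 9*u^2 + 3*u*v + 6*v^2 + 3; d F_2 = (-6*u) du + (0) dv
  For the z component: f_3(F) = -9*v^2 - 3*v - 3; d F_3 = (v) du + (u - 2*v - 1) dv
Combining and collecting du, dv coefficients:
  coeff of du: -54*u^3 - 24*u^2*v - 33*u*v^2 - 18*u - 3*v^3 - 3*v^2
  coeff of dv: -6*u^3 - 21*u^2*v + 9*u*v^2 - 3*u*v + 42*v^3 + 15*v^2 + 21*v + 3
F^* omega = (-54*u^3 - 24*u^2*v - 33*u*v^2 - 18*u - 3*v^3 - 3*v^2) du + (-6*u^3 - 21*u^2*v + 9*u*v^2 - 3*u*v + 42*v^3 + 15*v^2 + 21*v + 3) dv.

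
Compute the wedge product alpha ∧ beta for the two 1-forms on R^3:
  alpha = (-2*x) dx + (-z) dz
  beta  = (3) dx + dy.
alpha ∧ beta = (-2*x) dx ∧ dy + (3*z) dx ∧ dz + (z) dy ∧ dz

Distribute the wedge, using dx_i ∧ dx_j = -dx_j ∧ dx_i and dx_i ∧ dx_i = 0. For each pair (i, j) with i < j, the coefficient of dx_i ∧ dx_j in alpha ∧ beta is (alpha_i * beta_j - alpha_j * beta_i). Collecting: alpha ∧ beta = (-2*x) dx ∧ dy + (3*z) dx ∧ dz + (z) dy ∧ dz.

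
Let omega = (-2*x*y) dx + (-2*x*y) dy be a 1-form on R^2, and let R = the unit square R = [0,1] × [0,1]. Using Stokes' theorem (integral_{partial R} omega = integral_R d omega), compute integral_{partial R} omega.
integral_(partial R) omega = 0

Stokes: integral_partial_R omega = integral_R d omega with d omega = (∂Q/∂x - ∂P/∂y) dx ∧ dy.
  ∂Q/∂x = -2*y
  ∂P/∂y = -2*x
  integrand = ∂Q/∂x - ∂P/∂y = 2*x - 2*y.
Integrating over R: integral_0^1 integral_0^1 (2*x - 2*y) dx dy = 0.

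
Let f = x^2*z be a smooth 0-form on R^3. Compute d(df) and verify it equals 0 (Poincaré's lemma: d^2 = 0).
d(df) = 0

Step 1: df = sum_i (∂f/∂x_i) dx_i = (2*x*z) dx + (0) dy + (x^2) dz.
Step 2: Apply d again. Using the 1-form formula, the coefficient of dx ∧ dy in d(df) is ∂^2 f/∂x ∂y - ∂^2 f/∂y ∂x = (0) - (0) = 0 (equality of mixed partials for smooth f).
Similarly for dx ∧ dz and dy ∧ dz — all coefficients vanish. So d(df) = 0.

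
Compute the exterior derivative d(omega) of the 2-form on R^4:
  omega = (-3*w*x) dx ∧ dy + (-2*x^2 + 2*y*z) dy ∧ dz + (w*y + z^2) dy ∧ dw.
d(omega) = (-3*x) dx ∧ dy ∧ dw + (-4*x) dx ∧ dy ∧ dz + (-2*z) dy ∧ dz ∧ dw

For a 2-form omega = sum_{i<j} g_{ij} dx_i ∧ dx_j, the exterior derivative is
  d(omega) = sum_{i<j} d(g_{ij}) ∧ dx_i ∧ dx_j = sum_{i<j, k} (∂g_{ij}/∂x_k) dx_k ∧ dx_i ∧ dx_j.
Expand each term, using dx_k ∧ dx_i ∧ dx_j = sgn(permutation) dx_{(a)} ∧ dx_{(b)} ∧ dx_{(c)} with (a < b < c) sorted:
  d(-3*w*x) includes (∂/∂w)(-3*w*x) dw = (-3*x) dw, which multiplied by dx ∧ dy gives (-3*x) dx ∧ dy ∧ dw
  d(-2*x^2 + 2*y*z) includes (∂/∂x)(-2*x^2 + 2*y*z) dx = (-4*x) dx, which multiplied by dy ∧ dz gives (-4*x) dx ∧ dy ∧ dz
  d(w*y + z^2) includes (∂/∂z)(w*y + z^2) dz = (2*z) dz, which multiplied by dy ∧ dw gives (-2*z) dy ∧ dz ∧ dw
Collecting like 3-forms: d(omega) = (-3*x) dx ∧ dy ∧ dw + (-4*x) dx ∧ dy ∧ dz + (-2*z) dy ∧ dz ∧ dw.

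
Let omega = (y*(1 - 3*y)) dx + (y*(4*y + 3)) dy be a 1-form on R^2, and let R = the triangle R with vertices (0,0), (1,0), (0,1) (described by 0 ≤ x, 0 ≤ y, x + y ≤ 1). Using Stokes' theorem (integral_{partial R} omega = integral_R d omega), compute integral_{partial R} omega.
integral_(partial R) omega = 1/2

Stokes: integral_partial_R omega = integral_R d omega with d omega = (∂Q/∂x - ∂P/∂y) dx ∧ dy.
  ∂Q/∂x = 0
  ∂P/∂y = 1 - 6*y
  integrand = ∂Q/∂x - ∂P/∂y = 6*y - 1.
Integrating over R: integral_0^1 integral_0^{1-x} (6*y - 1) dy dx = 1/2.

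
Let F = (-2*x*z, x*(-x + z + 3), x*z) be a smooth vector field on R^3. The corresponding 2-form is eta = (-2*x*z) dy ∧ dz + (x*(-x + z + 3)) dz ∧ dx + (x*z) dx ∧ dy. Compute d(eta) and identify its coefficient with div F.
d(eta) = (x - 2*z) dx ∧ dy ∧ dz; div F = x - 2*z

For a 2-form in R^3 of the form above, applying d gives a 3-form with coefficient ∂P/∂x + ∂Q/∂y + ∂R/∂z:
  ∂P/∂x = -2*z
  ∂Q/∂y = 0
  ∂R/∂z = x
Sum = x - 2*z, which is exactly div F.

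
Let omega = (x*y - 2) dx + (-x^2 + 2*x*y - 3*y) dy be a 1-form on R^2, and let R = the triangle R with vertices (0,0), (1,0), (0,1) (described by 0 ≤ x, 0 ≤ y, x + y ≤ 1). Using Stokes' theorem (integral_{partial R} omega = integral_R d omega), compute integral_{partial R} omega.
integral_(partial R) omega = -1/6

Stokes: integral_partial_R omega = integral_R d omega with d omega = (∂Q/∂x - ∂P/∂y) dx ∧ dy.
  ∂Q/∂x = -2*x + 2*y
  ∂P/∂y = x
  integrand = ∂Q/∂x - ∂P/∂y = -3*x + 2*y.
Integrating over R: integral_0^1 integral_0^{1-x} (-3*x + 2*y) dy dx = -1/6.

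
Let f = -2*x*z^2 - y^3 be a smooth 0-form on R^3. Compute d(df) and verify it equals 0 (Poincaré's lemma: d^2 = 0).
d(df) = 0

Step 1: df = sum_i (∂f/∂x_i) dx_i = (-2*z^2) dx + (-3*y^2) dy + (-4*x*z) dz.
Step 2: Apply d again. Using the 1-form formula, the coefficient of dx ∧ dy in d(df) is ∂^2 f/∂x ∂y - ∂^2 f/∂y ∂x = (0) - (0) = 0 (equality of mixed partials for smooth f).
Similarly for dx ∧ dz and dy ∧ dz — all coefficients vanish. So d(df) = 0.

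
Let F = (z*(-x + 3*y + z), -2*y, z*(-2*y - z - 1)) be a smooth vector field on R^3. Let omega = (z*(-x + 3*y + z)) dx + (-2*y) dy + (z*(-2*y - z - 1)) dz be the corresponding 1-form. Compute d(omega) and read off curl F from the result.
d(omega) = (-2*z) dy ∧ dz + (-x + 3*y + 2*z) dz ∧ dx + (-3*z) dx ∧ dy; curl F = (-2*z, -x + 3*y + 2*z, -3*z)

d omega = sum_{i<j} (∂f_j/∂x_i - ∂f_i/∂x_j) dx_i ∧ dx_j. Under the identification (dy ∧ dz, dz ∧ dx, dx ∧ dy) ↔ (e_x, e_y, e_z), the coefficients are exactly the components of curl F. Compute:
  ∂R/∂y - ∂Q/∂z = (-2*z) - (0) = -2*z
  ∂P/∂z - ∂R/∂x = (-x + 3*y + 2*z) - (0) = -x + 3*y + 2*z
  ∂Q/∂x - ∂P/∂y = (0) - (3*z) = -3*z.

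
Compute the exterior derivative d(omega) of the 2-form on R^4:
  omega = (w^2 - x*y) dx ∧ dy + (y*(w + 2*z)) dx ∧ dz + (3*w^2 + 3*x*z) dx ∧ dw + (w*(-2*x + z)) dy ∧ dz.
d(omega) = (2*w) dx ∧ dy ∧ dw + (-3*w - 2*z) dx ∧ dy ∧ dz + (-3*x + y) dx ∧ dz ∧ dw + (-2*x + z) dy ∧ dz ∧ dw

For a 2-form omega = sum_{i<j} g_{ij} dx_i ∧ dx_j, the exterior derivative is
  d(omega) = sum_{i<j} d(g_{ij}) ∧ dx_i ∧ dx_j = sum_{i<j, k} (∂g_{ij}/∂x_k) dx_k ∧ dx_i ∧ dx_j.
Expand each term, using dx_k ∧ dx_i ∧ dx_j = sgn(permutation) dx_{(a)} ∧ dx_{(b)} ∧ dx_{(c)} with (a < b < c) sorted:
  d(w^2 - x*y) includes (∂/∂w)(w^2 - x*y) dw = (2*w) dw, which multiplied by dx ∧ dy gives (2*w) dx ∧ dy ∧ dw
  d(y*(w + 2*z)) includes (∂/∂y)(y*(w + 2*z)) dy = (w + 2*z) dy, which multiplied by dx ∧ dz gives (-w - 2*z) dx ∧ dy ∧ dz
  d(y*(w + 2*z)) includes (∂/∂w)(y*(w + 2*z)) dw = (y) dw, which multiplied by dx ∧ dz gives (y) dx ∧ dz ∧ dw
  d(3*w^2 + 3*x*z) includes (∂/∂z)(3*w^2 + 3*x*z) dz = (3*x) dz, which multiplied by dx ∧ dw gives (-3*x) dx ∧ dz ∧ dw
  d(w*(-2*x + z)) includes (∂/∂x)(w*(-2*x + z)) dx = (-2*w) dx, which multiplied by dy ∧ dz gives (-2*w) dx ∧ dy ∧ dz
  d(w*(-2*x + z)) includes (∂/∂w)(w*(-2*x + z)) dw = (-2*x + z) dw, which multiplied by dy ∧ dz gives (-2*x + z) dy ∧ dz ∧ dw
Collecting like 3-forms: d(omega) = (2*w) dx ∧ dy ∧ dw + (-3*w - 2*z) dx ∧ dy ∧ dz + (-3*x + y) dx ∧ dz ∧ dw + (-2*x + z) dy ∧ dz ∧ dw.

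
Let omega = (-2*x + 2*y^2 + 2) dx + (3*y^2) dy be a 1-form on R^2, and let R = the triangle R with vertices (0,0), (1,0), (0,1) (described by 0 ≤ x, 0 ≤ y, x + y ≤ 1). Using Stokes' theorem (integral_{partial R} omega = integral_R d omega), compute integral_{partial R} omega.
integral_(partial R) omega = -2/3

Stokes: integral_partial_R omega = integral_R d omega with d omega = (∂Q/∂x - ∂P/∂y) dx ∧ dy.
  ∂Q/∂x = 0
  ∂P/∂y = 4*y
  integrand = ∂Q/∂x - ∂P/∂y = -4*y.
Integrating over R: integral_0^1 integral_0^{1-x} (-4*y) dy dx = -2/3.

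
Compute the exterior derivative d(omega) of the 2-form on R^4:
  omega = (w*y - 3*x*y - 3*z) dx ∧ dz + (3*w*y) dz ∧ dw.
d(omega) = (-w + 3*x) dx ∧ dy ∧ dz + (y) dx ∧ dz ∧ dw + (3*w) dy ∧ dz ∧ dw

For a 2-form omega = sum_{i<j} g_{ij} dx_i ∧ dx_j, the exterior derivative is
  d(omega) = sum_{i<j} d(g_{ij}) ∧ dx_i ∧ dx_j = sum_{i<j, k} (∂g_{ij}/∂x_k) dx_k ∧ dx_i ∧ dx_j.
Expand each term, using dx_k ∧ dx_i ∧ dx_j = sgn(permutation) dx_{(a)} ∧ dx_{(b)} ∧ dx_{(c)} with (a < b < c) sorted:
  d(w*y - 3*x*y - 3*z) includes (∂/∂y)(w*y - 3*x*y - 3*z) dy = (w - 3*x) dy, which multiplied by dx ∧ dz gives (-w + 3*x) dx ∧ dy ∧ dz
  d(w*y - 3*x*y - 3*z) includes (∂/∂w)(w*y - 3*x*y - 3*z) dw = (y) dw, which multiplied by dx ∧ dz gives (y) dx ∧ dz ∧ dw
  d(3*w*y) includes (∂/∂y)(3*w*y) dy = (3*w) dy, which multiplied by dz ∧ dw gives (3*w) dy ∧ dz ∧ dw
Collecting like 3-forms: d(omega) = (-w + 3*x) dx ∧ dy ∧ dz + (y) dx ∧ dz ∧ dw + (3*w) dy ∧ dz ∧ dw.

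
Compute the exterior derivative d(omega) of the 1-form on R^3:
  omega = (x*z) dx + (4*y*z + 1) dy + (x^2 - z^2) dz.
d(omega) = (x) dx ∧ dz + (-4*y) dy ∧ dz

For a 1-form omega = sum_i f_i dx_i, the exterior derivative is
  d(omega) = sum_{i < j} (∂f_j/∂x_i - ∂f_i/∂x_j) dx_i ∧ dx_j.
  coefficient of dx ∧ dz: ∂f_3/∂x - ∂f_1/∂z = ∂(x^2 - z^2)/∂x - ∂(x*z)/∂z = x
  coefficient of dy ∧ dz: ∂f_3/∂y - ∂f_2/∂z = ∂(x^2 - z^2)/∂y - ∂(4*y*z + 1)/∂z = -4*y
Assembling: d(omega) = (x) dx ∧ dz + (-4*y) dy ∧ dz.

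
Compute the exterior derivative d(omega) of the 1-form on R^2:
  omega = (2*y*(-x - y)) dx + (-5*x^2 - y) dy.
d(omega) = (-8*x + 4*y) dx ∧ dy

For a 1-form omega = sum_i f_i dx_i, the exterior derivative is
  d(omega) = sum_{i < j} (∂f_j/∂x_i - ∂f_i/∂x_j) dx_i ∧ dx_j.
  coefficient of dx ∧ dy: ∂f_2/∂x - ∂f_1/∂y = ∂(-5*x^2 - y)/∂x - ∂(2*y*(-x - y))/∂y = -8*x + 4*y
Assembling: d(omega) = (-8*x + 4*y) dx ∧ dy.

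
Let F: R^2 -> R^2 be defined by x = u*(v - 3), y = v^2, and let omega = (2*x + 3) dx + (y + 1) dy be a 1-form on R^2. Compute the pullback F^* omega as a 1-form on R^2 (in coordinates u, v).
F^* omega = (2*u*v^2 - 12*u*v + 18*u + 3*v - 9) du + (2*u^2*v - 6*u^2 + 3*u + 2*v^3 + 2*v) dv

Using F^*(f dg) = (f ∘ F) d(g ∘ F), substitute each coordinate x_i by F_i(u, v) in f_i, and replace dx_i by d F_i = (∂F_i/∂u) du + (∂F_i/∂v) dv.
  For the x component: f_1(F) = 2*u*v - 6*u + 3; d F_1 = (v - 3) du + (u) dv
  For the y component: f_2(F) = v^2 + 1; d F_2 = (0) du + (2*v) dv
Combining and collecting du, dv coefficients:
  coeff of du: 2*u*v^2 - 12*u*v + 18*u + 3*v - 9
  coeff of dv: 2*u^2*v - 6*u^2 + 3*u + 2*v^3 + 2*v
F^* omega = (2*u*v^2 - 12*u*v + 18*u + 3*v - 9) du + (2*u^2*v - 6*u^2 + 3*u + 2*v^3 + 2*v) dv.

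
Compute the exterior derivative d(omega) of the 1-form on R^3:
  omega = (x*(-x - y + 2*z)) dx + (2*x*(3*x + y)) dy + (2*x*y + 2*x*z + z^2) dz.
d(omega) = (13*x + 2*y) dx ∧ dy + (-2*x + 2*y + 2*z) dx ∧ dz + (2*x) dy ∧ dz

For a 1-form omega = sum_i f_i dx_i, the exterior derivative is
  d(omega) = sum_{i < j} (∂f_j/∂x_i - ∂f_i/∂x_j) dx_i ∧ dx_j.
  coefficient of dx ∧ dy: ∂f_2/∂x - ∂f_1/∂y = ∂(2*x*(3*x + y))/∂x - ∂(x*(-x - y + 2*z))/∂y = 13*x + 2*y
  coefficient of dx ∧ dz: ∂f_3/∂x - ∂f_1/∂z = ∂(2*x*y + 2*x*z + z^2)/∂x - ∂(x*(-x - y + 2*z))/∂z = -2*x + 2*y + 2*z
  coefficient of dy ∧ dz: ∂f_3/∂y - ∂f_2/∂z = ∂(2*x*y + 2*x*z + z^2)/∂y - ∂(2*x*(3*x + y))/∂z = 2*x
Assembling: d(omega) = (13*x + 2*y) dx ∧ dy + (-2*x + 2*y + 2*z) dx ∧ dz + (2*x) dy ∧ dz.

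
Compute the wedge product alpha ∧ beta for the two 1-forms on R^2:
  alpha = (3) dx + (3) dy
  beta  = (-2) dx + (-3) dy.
alpha ∧ beta = (-3) dx ∧ dy

Distribute the wedge, using dx_i ∧ dx_j = -dx_j ∧ dx_i and dx_i ∧ dx_i = 0. For each pair (i, j) with i < j, the coefficient of dx_i ∧ dx_j in alpha ∧ beta is (alpha_i * beta_j - alpha_j * beta_i). Collecting: alpha ∧ beta = (-3) dx ∧ dy.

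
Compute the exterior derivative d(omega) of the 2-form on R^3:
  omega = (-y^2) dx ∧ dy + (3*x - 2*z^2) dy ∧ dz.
d(omega) = (3) dx ∧ dy ∧ dz

For a 2-form omega = sum_{i<j} g_{ij} dx_i ∧ dx_j, the exterior derivative is
  d(omega) = sum_{i<j} d(g_{ij}) ∧ dx_i ∧ dx_j = sum_{i<j, k} (∂g_{ij}/∂x_k) dx_k ∧ dx_i ∧ dx_j.
Expand each term, using dx_k ∧ dx_i ∧ dx_j = sgn(permutation) dx_{(a)} ∧ dx_{(b)} ∧ dx_{(c)} with (a < b < c) sorted:
  d(3*x - 2*z^2) includes (∂/∂x)(3*x - 2*z^2) dx = (3) dx, which multiplied by dy ∧ dz gives (3) dx ∧ dy ∧ dz
Collecting like 3-forms: d(omega) = (3) dx ∧ dy ∧ dz.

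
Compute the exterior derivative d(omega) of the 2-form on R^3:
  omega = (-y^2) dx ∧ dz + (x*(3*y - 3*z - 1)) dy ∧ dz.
d(omega) = (5*y - 3*z - 1) dx ∧ dy ∧ dz

For a 2-form omega = sum_{i<j} g_{ij} dx_i ∧ dx_j, the exterior derivative is
  d(omega) = sum_{i<j} d(g_{ij}) ∧ dx_i ∧ dx_j = sum_{i<j, k} (∂g_{ij}/∂x_k) dx_k ∧ dx_i ∧ dx_j.
Expand each term, using dx_k ∧ dx_i ∧ dx_j = sgn(permutation) dx_{(a)} ∧ dx_{(b)} ∧ dx_{(c)} with (a < b < c) sorted:
  d(-y^2) includes (∂/∂y)(-y^2) dy = (-2*y) dy, which multiplied by dx ∧ dz gives (2*y) dx ∧ dy ∧ dz
  d(x*(3*y - 3*z - 1)) includes (∂/∂x)(x*(3*y - 3*z - 1)) dx = (3*y - 3*z - 1) dx, which multiplied by dy ∧ dz gives (3*y - 3*z - 1) dx ∧ dy ∧ dz
Collecting like 3-forms: d(omega) = (5*y - 3*z - 1) dx ∧ dy ∧ dz.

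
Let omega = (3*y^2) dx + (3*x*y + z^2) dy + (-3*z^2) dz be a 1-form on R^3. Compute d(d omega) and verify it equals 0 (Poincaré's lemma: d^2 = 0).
d(d omega) = 0

Step 1: d omega = sum_{i<j} (∂f_j/∂x_i - ∂f_i/∂x_j) dx_i ∧ dx_j:
  coeff of dx ∧ dy: -3*y
  coeff of dx ∧ dz: 0
  coeff of dy ∧ dz: -2*z
Step 2: Apply d again to each 2-form coefficient. The only possible 3-form in R^3 is dx ∧ dy ∧ dz, with coefficient
  ∂(coeff of dy∧dz)/∂x - ∂(coeff of dx∧dz)/∂y + ∂(coeff of dx∧dy)/∂z
  = ∂/∂x (-2*z) - ∂/∂y (0) + ∂/∂z (-3*y).
Each of these terms simplifies to sums of mixed partials that cancel in pairs. The result is 0 (by equality of mixed partials for smooth functions — Schwarz / Clairaut).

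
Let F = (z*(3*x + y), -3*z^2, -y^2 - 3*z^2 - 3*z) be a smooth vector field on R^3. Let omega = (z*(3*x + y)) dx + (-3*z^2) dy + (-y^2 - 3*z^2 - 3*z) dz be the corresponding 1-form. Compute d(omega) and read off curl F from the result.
d(omega) = (-2*y + 6*z) dy ∧ dz + (3*x + y) dz ∧ dx + (-z) dx ∧ dy; curl F = (-2*y + 6*z, 3*x + y, -z)

d omega = sum_{i<j} (∂f_j/∂x_i - ∂f_i/∂x_j) dx_i ∧ dx_j. Under the identification (dy ∧ dz, dz ∧ dx, dx ∧ dy) ↔ (e_x, e_y, e_z), the coefficients are exactly the components of curl F. Compute:
  ∂R/∂y - ∂Q/∂z = (-2*y) - (-6*z) = -2*y + 6*z
  ∂P/∂z - ∂R/∂x = (3*x + y) - (0) = 3*x + y
  ∂Q/∂x - ∂P/∂y = (0) - (z) = -z.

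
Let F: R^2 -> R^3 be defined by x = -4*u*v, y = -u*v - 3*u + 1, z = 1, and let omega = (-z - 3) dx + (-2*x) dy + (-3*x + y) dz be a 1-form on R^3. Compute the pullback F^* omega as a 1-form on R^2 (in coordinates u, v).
F^* omega = (8*v*(-u*v - 3*u + 2)) du + (8*u*(-u*v + 2)) dv

Using F^*(f dg) = (f ∘ F) d(g ∘ F), substitute each coordinate x_i by F_i(u, v) in f_i, and replace dx_i by d F_i = (∂F_i/∂u) du + (∂F_i/∂v) dv.
  For the x component: f_1(F) = -4; d F_1 = (-4*v) du + (-4*u) dv
  For the y component: f_2(F) = 8*u*v; d F_2 = (-v - 3) du + (-u) dv
  For the z component: f_3(F) = 11*u*v - 3*u + 1; d F_3 = (0) du + (0) dv
Combining and collecting du, dv coefficients:
  coeff of du: 8*v*(-u*v - 3*u + 2)
  coeff of dv: 8*u*(-u*v + 2)
F^* omega = (8*v*(-u*v - 3*u + 2)) du + (8*u*(-u*v + 2)) dv.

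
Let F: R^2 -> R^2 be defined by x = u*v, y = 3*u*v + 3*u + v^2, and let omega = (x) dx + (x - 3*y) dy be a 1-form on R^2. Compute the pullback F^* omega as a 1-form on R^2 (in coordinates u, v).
F^* omega = (-23*u*v^2 - 51*u*v - 27*u - 9*v^3 - 9*v^2) du + (-23*u^2*v - 27*u^2 - 25*u*v^2 - 18*u*v - 6*v^3) dv

Using F^*(f dg) = (f ∘ F) d(g ∘ F), substitute each coordinate x_i by F_i(u, v) in f_i, and replace dx_i by d F_i = (∂F_i/∂u) du + (∂F_i/∂v) dv.
  For the x component: f_1(F) = u*v; d F_1 = (v) du + (u) dv
  For the y component: f_2(F) = -8*u*v - 9*u - 3*v^2; d F_2 = (3*v + 3) du + (3*u + 2*v) dv
Combining and collecting du, dv coefficients:
  coeff of du: -23*u*v^2 - 51*u*v - 27*u - 9*v^3 - 9*v^2
  coeff of dv: -23*u^2*v - 27*u^2 - 25*u*v^2 - 18*u*v - 6*v^3
F^* omega = (-23*u*v^2 - 51*u*v - 27*u - 9*v^3 - 9*v^2) du + (-23*u^2*v - 27*u^2 - 25*u*v^2 - 18*u*v - 6*v^3) dv.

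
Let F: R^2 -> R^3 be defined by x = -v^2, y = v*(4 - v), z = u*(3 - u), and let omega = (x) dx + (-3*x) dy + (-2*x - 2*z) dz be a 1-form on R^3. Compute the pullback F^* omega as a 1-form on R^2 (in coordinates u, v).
F^* omega = (-4*u^3 + 18*u^2 - 4*u*v^2 - 18*u + 6*v^2) du + (4*v^2*(3 - v)) dv

Using F^*(f dg) = (f ∘ F) d(g ∘ F), substitute each coordinate x_i by F_i(u, v) in f_i, and replace dx_i by d F_i = (∂F_i/∂u) du + (∂F_i/∂v) dv.
  For the x component: f_1(F) = -v^2; d F_1 = (0) du + (-2*v) dv
  For the y component: f_2(F) = 3*v^2; d F_2 = (0) du + (4 - 2*v) dv
  For the z component: f_3(F) = 2*u^2 - 6*u + 2*v^2; d F_3 = (3 - 2*u) du + (0) dv
Combining and collecting du, dv coefficients:
  coeff of du: -4*u^3 + 18*u^2 - 4*u*v^2 - 18*u + 6*v^2
  coeff of dv: 4*v^2*(3 - v)
F^* omega = (-4*u^3 + 18*u^2 - 4*u*v^2 - 18*u + 6*v^2) du + (4*v^2*(3 - v)) dv.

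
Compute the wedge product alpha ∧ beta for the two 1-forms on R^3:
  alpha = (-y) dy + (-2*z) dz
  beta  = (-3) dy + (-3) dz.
alpha ∧ beta = (3*y - 6*z) dy ∧ dz

Distribute the wedge, using dx_i ∧ dx_j = -dx_j ∧ dx_i and dx_i ∧ dx_i = 0. For each pair (i, j) with i < j, the coefficient of dx_i ∧ dx_j in alpha ∧ beta is (alpha_i * beta_j - alpha_j * beta_i). Collecting: alpha ∧ beta = (3*y - 6*z) dy ∧ dz.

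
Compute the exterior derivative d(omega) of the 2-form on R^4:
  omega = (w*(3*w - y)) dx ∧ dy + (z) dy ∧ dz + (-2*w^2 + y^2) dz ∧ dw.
d(omega) = (6*w - y) dx ∧ dy ∧ dw + (2*y) dy ∧ dz ∧ dw

For a 2-form omega = sum_{i<j} g_{ij} dx_i ∧ dx_j, the exterior derivative is
  d(omega) = sum_{i<j} d(g_{ij}) ∧ dx_i ∧ dx_j = sum_{i<j, k} (∂g_{ij}/∂x_k) dx_k ∧ dx_i ∧ dx_j.
Expand each term, using dx_k ∧ dx_i ∧ dx_j = sgn(permutation) dx_{(a)} ∧ dx_{(b)} ∧ dx_{(c)} with (a < b < c) sorted:
  d(w*(3*w - y)) includes (∂/∂w)(w*(3*w - y)) dw = (6*w - y) dw, which multiplied by dx ∧ dy gives (6*w - y) dx ∧ dy ∧ dw
  d(-2*w^2 + y^2) includes (∂/∂y)(-2*w^2 + y^2) dy = (2*y) dy, which multiplied by dz ∧ dw gives (2*y) dy ∧ dz ∧ dw
Collecting like 3-forms: d(omega) = (6*w - y) dx ∧ dy ∧ dw + (2*y) dy ∧ dz ∧ dw.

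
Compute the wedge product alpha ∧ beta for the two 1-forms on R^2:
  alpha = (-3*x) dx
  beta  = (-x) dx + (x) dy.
alpha ∧ beta = (-3*x^2) dx ∧ dy

Distribute the wedge, using dx_i ∧ dx_j = -dx_j ∧ dx_i and dx_i ∧ dx_i = 0. For each pair (i, j) with i < j, the coefficient of dx_i ∧ dx_j in alpha ∧ beta is (alpha_i * beta_j - alpha_j * beta_i). Collecting: alpha ∧ beta = (-3*x^2) dx ∧ dy.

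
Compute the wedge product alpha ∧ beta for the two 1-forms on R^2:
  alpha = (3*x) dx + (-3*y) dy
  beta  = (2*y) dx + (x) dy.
alpha ∧ beta = (3*x^2 + 6*y^2) dx ∧ dy

Distribute the wedge, using dx_i ∧ dx_j = -dx_j ∧ dx_i and dx_i ∧ dx_i = 0. For each pair (i, j) with i < j, the coefficient of dx_i ∧ dx_j in alpha ∧ beta is (alpha_i * beta_j - alpha_j * beta_i). Collecting: alpha ∧ beta = (3*x^2 + 6*y^2) dx ∧ dy.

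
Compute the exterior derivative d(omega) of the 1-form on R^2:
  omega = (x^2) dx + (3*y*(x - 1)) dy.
d(omega) = (3*y) dx ∧ dy

For a 1-form omega = sum_i f_i dx_i, the exterior derivative is
  d(omega) = sum_{i < j} (∂f_j/∂x_i - ∂f_i/∂x_j) dx_i ∧ dx_j.
  coefficient of dx ∧ dy: ∂f_2/∂x - ∂f_1/∂y = ∂(3*y*(x - 1))/∂x - ∂(x^2)/∂y = 3*y
Assembling: d(omega) = (3*y) dx ∧ dy.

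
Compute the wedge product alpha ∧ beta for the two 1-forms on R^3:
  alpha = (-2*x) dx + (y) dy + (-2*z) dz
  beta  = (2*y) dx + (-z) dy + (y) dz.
alpha ∧ beta = (2*x*z - 2*y^2) dx ∧ dy + (2*y*(-x + 2*z)) dx ∧ dz + (y^2 - 2*z^2) dy ∧ dz

Distribute the wedge, using dx_i ∧ dx_j = -dx_j ∧ dx_i and dx_i ∧ dx_i = 0. For each pair (i, j) with i < j, the coefficient of dx_i ∧ dx_j in alpha ∧ beta is (alpha_i * beta_j - alpha_j * beta_i). Collecting: alpha ∧ beta = (2*x*z - 2*y^2) dx ∧ dy + (2*y*(-x + 2*z)) dx ∧ dz + (y^2 - 2*z^2) dy ∧ dz.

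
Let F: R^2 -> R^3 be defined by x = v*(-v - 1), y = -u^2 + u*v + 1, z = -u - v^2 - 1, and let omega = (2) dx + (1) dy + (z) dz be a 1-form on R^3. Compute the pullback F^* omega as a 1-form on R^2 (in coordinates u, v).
F^* omega = (-u + v^2 + v + 1) du + (2*u*v + u + 2*v^3 - 2*v - 2) dv

Using F^*(f dg) = (f ∘ F) d(g ∘ F), substitute each coordinate x_i by F_i(u, v) in f_i, and replace dx_i by d F_i = (∂F_i/∂u) du + (∂F_i/∂v) dv.
  For the x component: f_1(F) = 2; d F_1 = (0) du + (-2*v - 1) dv
  For the y component: f_2(F) = 1; d F_2 = (-2*u + v) du + (u) dv
  For the z component: f_3(F) = -u - v^2 - 1; d F_3 = (-1) du + (-2*v) dv
Combining and collecting du, dv coefficients:
  coeff of du: -u + v^2 + v + 1
  coeff of dv: 2*u*v + u + 2*v^3 - 2*v - 2
F^* omega = (-u + v^2 + v + 1) du + (2*u*v + u + 2*v^3 - 2*v - 2) dv.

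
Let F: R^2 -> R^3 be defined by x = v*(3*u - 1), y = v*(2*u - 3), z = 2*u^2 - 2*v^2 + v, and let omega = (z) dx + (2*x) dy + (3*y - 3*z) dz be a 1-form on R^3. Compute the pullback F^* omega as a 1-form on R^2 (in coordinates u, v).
F^* omega = (-24*u^3 + 30*u^2*v + 36*u*v^2 - 48*u*v - 6*v^3 - v^2) du + (6*u^3 + 36*u^2*v - 8*u^2 - 30*u*v^2 - 13*u*v - 24*v^3 + 56*v^2 - 7*v) dv

Using F^*(f dg) = (f ∘ F) d(g ∘ F), substitute each coordinate x_i by F_i(u, v) in f_i, and replace dx_i by d F_i = (∂F_i/∂u) du + (∂F_i/∂v) dv.
  For the x component: f_1(F) = 2*u^2 - 2*v^2 + v; d F_1 = (3*v) du + (3*u - 1) dv
  For the y component: f_2(F) = 2*v*(3*u - 1); d F_2 = (2*v) du + (2*u - 3) dv
  For the z component: f_3(F) = -6*u^2 + 6*u*v + 6*v^2 - 12*v; d F_3 = (4*u) du + (1 - 4*v) dv
Combining and collecting du, dv coefficients:
  coeff of du: -24*u^3 + 30*u^2*v + 36*u*v^2 - 48*u*v - 6*v^3 - v^2
  coeff of dv: 6*u^3 + 36*u^2*v - 8*u^2 - 30*u*v^2 - 13*u*v - 24*v^3 + 56*v^2 - 7*v
F^* omega = (-24*u^3 + 30*u^2*v + 36*u*v^2 - 48*u*v - 6*v^3 - v^2) du + (6*u^3 + 36*u^2*v - 8*u^2 - 30*u*v^2 - 13*u*v - 24*v^3 + 56*v^2 - 7*v) dv.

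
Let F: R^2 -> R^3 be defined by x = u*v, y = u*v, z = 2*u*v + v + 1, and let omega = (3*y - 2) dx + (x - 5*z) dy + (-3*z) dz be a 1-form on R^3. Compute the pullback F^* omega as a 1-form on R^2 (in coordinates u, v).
F^* omega = (v*(-18*u*v - 11*v - 13)) du + (-18*u^2*v - 17*u*v - 13*u - 3*v - 3) dv

Using F^*(f dg) = (f ∘ F) d(g ∘ F), substitute each coordinate x_i by F_i(u, v) in f_i, and replace dx_i by d F_i = (∂F_i/∂u) du + (∂F_i/∂v) dv.
  For the x component: f_1(F) = 3*u*v - 2; d F_1 = (v) du + (u) dv
  For the y component: f_2(F) = -9*u*v - 5*v - 5; d F_2 = (v) du + (u) dv
  For the z component: f_3(F) = -6*u*v - 3*v - 3; d F_3 = (2*v) du + (2*u + 1) dv
Combining and collecting du, dv coefficients:
  coeff of du: v*(-18*u*v - 11*v - 13)
  coeff of dv: -18*u^2*v - 17*u*v - 13*u - 3*v - 3
F^* omega = (v*(-18*u*v - 11*v - 13)) du + (-18*u^2*v - 17*u*v - 13*u - 3*v - 3) dv.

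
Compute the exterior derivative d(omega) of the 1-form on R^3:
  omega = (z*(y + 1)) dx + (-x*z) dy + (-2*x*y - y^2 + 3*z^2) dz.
d(omega) = (-2*z) dx ∧ dy + (-3*y - 1) dx ∧ dz + (-x - 2*y) dy ∧ dz

For a 1-form omega = sum_i f_i dx_i, the exterior derivative is
  d(omega) = sum_{i < j} (∂f_j/∂x_i - ∂f_i/∂x_j) dx_i ∧ dx_j.
  coefficient of dx ∧ dy: ∂f_2/∂x - ∂f_1/∂y = ∂(-x*z)/∂x - ∂(z*(y + 1))/∂y = -2*z
  coefficient of dx ∧ dz: ∂f_3/∂x - ∂f_1/∂z = ∂(-2*x*y - y^2 + 3*z^2)/∂x - ∂(z*(y + 1))/∂z = -3*y - 1
  coefficient of dy ∧ dz: ∂f_3/∂y - ∂f_2/∂z = ∂(-2*x*y - y^2 + 3*z^2)/∂y - ∂(-x*z)/∂z = -x - 2*y
Assembling: d(omega) = (-2*z) dx ∧ dy + (-3*y - 1) dx ∧ dz + (-x - 2*y) dy ∧ dz.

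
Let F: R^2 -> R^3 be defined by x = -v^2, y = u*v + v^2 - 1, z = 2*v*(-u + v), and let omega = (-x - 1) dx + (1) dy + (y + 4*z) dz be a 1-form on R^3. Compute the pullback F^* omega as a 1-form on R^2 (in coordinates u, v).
F^* omega = (v*(14*u*v - 18*v^2 + 3)) du + (14*u^2*v - 46*u*v^2 + 3*u + 34*v^3) dv

Using F^*(f dg) = (f ∘ F) d(g ∘ F), substitute each coordinate x_i by F_i(u, v) in f_i, and replace dx_i by d F_i = (∂F_i/∂u) du + (∂F_i/∂v) dv.
  For the x component: f_1(F) = v^2 - 1; d F_1 = (0) du + (-2*v) dv
  For the y component: f_2(F) = 1; d F_2 = (v) du + (u + 2*v) dv
  For the z component: f_3(F) = -7*u*v + 9*v^2 - 1; d F_3 = (-2*v) du + (-2*u + 4*v) dv
Combining and collecting du, dv coefficients:
  coeff of du: v*(14*u*v - 18*v^2 + 3)
  coeff of dv: 14*u^2*v - 46*u*v^2 + 3*u + 34*v^3
F^* omega = (v*(14*u*v - 18*v^2 + 3)) du + (14*u^2*v - 46*u*v^2 + 3*u + 34*v^3) dv.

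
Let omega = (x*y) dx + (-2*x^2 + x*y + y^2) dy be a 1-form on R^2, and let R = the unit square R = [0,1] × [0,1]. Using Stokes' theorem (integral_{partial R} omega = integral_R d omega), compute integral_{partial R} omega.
integral_(partial R) omega = -2

Stokes: integral_partial_R omega = integral_R d omega with d omega = (∂Q/∂x - ∂P/∂y) dx ∧ dy.
  ∂Q/∂x = -4*x + y
  ∂P/∂y = x
  integrand = ∂Q/∂x - ∂P/∂y = -5*x + y.
Integrating over R: integral_0^1 integral_0^1 (-5*x + y) dx dy = -2.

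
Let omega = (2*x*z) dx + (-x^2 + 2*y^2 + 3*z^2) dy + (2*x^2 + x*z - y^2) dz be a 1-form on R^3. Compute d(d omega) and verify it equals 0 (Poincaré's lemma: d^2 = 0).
d(d omega) = 0

Step 1: d omega = sum_{i<j} (∂f_j/∂x_i - ∂f_i/∂x_j) dx_i ∧ dx_j:
  coeff of dx ∧ dy: -2*x
  coeff of dx ∧ dz: 2*x + z
  coeff of dy ∧ dz: -2*y - 6*z
Step 2: Apply d again to each 2-form coefficient. The only possible 3-form in R^3 is dx ∧ dy ∧ dz, with coefficient
  ∂(coeff of dy∧dz)/∂x - ∂(coeff of dx∧dz)/∂y + ∂(coeff of dx∧dy)/∂z
  = ∂/∂x (-2*y - 6*z) - ∂/∂y (2*x + z) + ∂/∂z (-2*x).
Each of these terms simplifies to sums of mixed partials that cancel in pairs. The result is 0 (by equality of mixed partials for smooth functions — Schwarz / Clairaut).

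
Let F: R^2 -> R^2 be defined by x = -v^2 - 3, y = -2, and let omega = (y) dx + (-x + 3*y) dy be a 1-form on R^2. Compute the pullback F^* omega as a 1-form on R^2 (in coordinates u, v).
F^* omega = (4*v) dv

Using F^*(f dg) = (f ∘ F) d(g ∘ F), substitute each coordinate x_i by F_i(u, v) in f_i, and replace dx_i by d F_i = (∂F_i/∂u) du + (∂F_i/∂v) dv.
  For the x component: f_1(F) = -2; d F_1 = (0) du + (-2*v) dv
  For the y component: f_2(F) = v^2 - 3; d F_2 = (0) du + (0) dv
Combining and collecting du, dv coefficients:
  coeff of du: 0
  coeff of dv: 4*v
F^* omega = (4*v) dv.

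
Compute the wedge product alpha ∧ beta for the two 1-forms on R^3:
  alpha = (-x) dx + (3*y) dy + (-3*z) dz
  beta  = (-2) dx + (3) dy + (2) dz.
alpha ∧ beta = (-3*x + 6*y) dx ∧ dy + (-2*x - 6*z) dx ∧ dz + (6*y + 9*z) dy ∧ dz

Distribute the wedge, using dx_i ∧ dx_j = -dx_j ∧ dx_i and dx_i ∧ dx_i = 0. For each pair (i, j) with i < j, the coefficient of dx_i ∧ dx_j in alpha ∧ beta is (alpha_i * beta_j - alpha_j * beta_i). Collecting: alpha ∧ beta = (-3*x + 6*y) dx ∧ dy + (-2*x - 6*z) dx ∧ dz + (6*y + 9*z) dy ∧ dz.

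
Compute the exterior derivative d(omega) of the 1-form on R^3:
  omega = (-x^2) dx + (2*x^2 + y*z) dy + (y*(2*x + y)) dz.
d(omega) = (4*x) dx ∧ dy + (2*y) dx ∧ dz + (2*x + y) dy ∧ dz

For a 1-form omega = sum_i f_i dx_i, the exterior derivative is
  d(omega) = sum_{i < j} (∂f_j/∂x_i - ∂f_i/∂x_j) dx_i ∧ dx_j.
  coefficient of dx ∧ dy: ∂f_2/∂x - ∂f_1/∂y = ∂(2*x^2 + y*z)/∂x - ∂(-x^2)/∂y = 4*x
  coefficient of dx ∧ dz: ∂f_3/∂x - ∂f_1/∂z = ∂(y*(2*x + y))/∂x - ∂(-x^2)/∂z = 2*y
  coefficient of dy ∧ dz: ∂f_3/∂y - ∂f_2/∂z = ∂(y*(2*x + y))/∂y - ∂(2*x^2 + y*z)/∂z = 2*x + y
Assembling: d(omega) = (4*x) dx ∧ dy + (2*y) dx ∧ dz + (2*x + y) dy ∧ dz.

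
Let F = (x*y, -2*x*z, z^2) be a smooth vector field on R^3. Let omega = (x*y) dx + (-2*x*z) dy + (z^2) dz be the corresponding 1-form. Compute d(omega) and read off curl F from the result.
d(omega) = (2*x) dy ∧ dz + (0) dz ∧ dx + (-x - 2*z) dx ∧ dy; curl F = (2*x, 0, -x - 2*z)

d omega = sum_{i<j} (∂f_j/∂x_i - ∂f_i/∂x_j) dx_i ∧ dx_j. Under the identification (dy ∧ dz, dz ∧ dx, dx ∧ dy) ↔ (e_x, e_y, e_z), the coefficients are exactly the components of curl F. Compute:
  ∂R/∂y - ∂Q/∂z = (0) - (-2*x) = 2*x
  ∂P/∂z - ∂R/∂x = (0) - (0) = 0
  ∂Q/∂x - ∂P/∂y = (-2*z) - (x) = -x - 2*z.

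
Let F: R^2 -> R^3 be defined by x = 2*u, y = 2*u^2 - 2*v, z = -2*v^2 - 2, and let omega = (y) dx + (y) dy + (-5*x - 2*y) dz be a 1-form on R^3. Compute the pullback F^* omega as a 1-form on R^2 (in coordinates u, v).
F^* omega = (8*u^3 + 4*u^2 - 8*u*v - 4*v) du + (16*u^2*v - 4*u^2 + 40*u*v - 16*v^2 + 4*v) dv

Using F^*(f dg) = (f ∘ F) d(g ∘ F), substitute each coordinate x_i by F_i(u, v) in f_i, and replace dx_i by d F_i = (∂F_i/∂u) du + (∂F_i/∂v) dv.
  For the x component: f_1(F) = 2*u^2 - 2*v; d F_1 = (2) du + (0) dv
  For the y component: f_2(F) = 2*u^2 - 2*v; d F_2 = (4*u) du + (-2) dv
  For the z component: f_3(F) = -4*u^2 - 10*u + 4*v; d F_3 = (0) du + (-4*v) dv
Combining and collecting du, dv coefficients:
  coeff of du: 8*u^3 + 4*u^2 - 8*u*v - 4*v
  coeff of dv: 16*u^2*v - 4*u^2 + 40*u*v - 16*v^2 + 4*v
F^* omega = (8*u^3 + 4*u^2 - 8*u*v - 4*v) du + (16*u^2*v - 4*u^2 + 40*u*v - 16*v^2 + 4*v) dv.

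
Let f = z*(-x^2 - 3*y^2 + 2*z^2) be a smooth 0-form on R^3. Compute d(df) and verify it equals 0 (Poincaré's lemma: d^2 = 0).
d(df) = 0

Step 1: df = sum_i (∂f/∂x_i) dx_i = (-2*x*z) dx + (-6*y*z) dy + (-x^2 - 3*y^2 + 6*z^2) dz.
Step 2: Apply d again. Using the 1-form formula, the coefficient of dx ∧ dy in d(df) is ∂^2 f/∂x ∂y - ∂^2 f/∂y ∂x = (0) - (0) = 0 (equality of mixed partials for smooth f).
Similarly for dx ∧ dz and dy ∧ dz — all coefficients vanish. So d(df) = 0.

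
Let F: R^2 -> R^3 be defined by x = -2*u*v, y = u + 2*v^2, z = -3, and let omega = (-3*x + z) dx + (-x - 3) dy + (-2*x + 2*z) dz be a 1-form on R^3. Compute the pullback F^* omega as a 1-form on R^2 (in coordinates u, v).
F^* omega = (-12*u*v^2 + 2*u*v + 6*v - 3) du + (-12*u^2*v + 8*u*v^2 + 6*u - 12*v) dv

Using F^*(f dg) = (f ∘ F) d(g ∘ F), substitute each coordinate x_i by F_i(u, v) in f_i, and replace dx_i by d F_i = (∂F_i/∂u) du + (∂F_i/∂v) dv.
  For the x component: f_1(F) = 6*u*v - 3; d F_1 = (-2*v) du + (-2*u) dv
  For the y component: f_2(F) = 2*u*v - 3; d F_2 = (1) du + (4*v) dv
  For the z component: f_3(F) = 4*u*v - 6; d F_3 = (0) du + (0) dv
Combining and collecting du, dv coefficients:
  coeff of du: -12*u*v^2 + 2*u*v + 6*v - 3
  coeff of dv: -12*u^2*v + 8*u*v^2 + 6*u - 12*v
F^* omega = (-12*u*v^2 + 2*u*v + 6*v - 3) du + (-12*u^2*v + 8*u*v^2 + 6*u - 12*v) dv.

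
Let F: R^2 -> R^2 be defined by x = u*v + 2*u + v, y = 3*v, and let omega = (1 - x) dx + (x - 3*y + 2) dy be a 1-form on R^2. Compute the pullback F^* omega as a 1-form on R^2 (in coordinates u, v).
F^* omega = (-u*v^2 - 4*u*v - 4*u - v^2 - v + 2) du + (-u^2*v - 2*u^2 + u*v + 5*u - 25*v + 7) dv

Using F^*(f dg) = (f ∘ F) d(g ∘ F), substitute each coordinate x_i by F_i(u, v) in f_i, and replace dx_i by d F_i = (∂F_i/∂u) du + (∂F_i/∂v) dv.
  For the x component: f_1(F) = -u*v - 2*u - v + 1; d F_1 = (v + 2) du + (u + 1) dv
  For the y component: f_2(F) = u*v + 2*u - 8*v + 2; d F_2 = (0) du + (3) dv
Combining and collecting du, dv coefficients:
  coeff of du: -u*v^2 - 4*u*v - 4*u - v^2 - v + 2
  coeff of dv: -u^2*v - 2*u^2 + u*v + 5*u - 25*v + 7
F^* omega = (-u*v^2 - 4*u*v - 4*u - v^2 - v + 2) du + (-u^2*v - 2*u^2 + u*v + 5*u - 25*v + 7) dv.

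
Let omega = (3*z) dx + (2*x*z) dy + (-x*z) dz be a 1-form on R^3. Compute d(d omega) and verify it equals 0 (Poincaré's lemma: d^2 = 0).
d(d omega) = 0

Step 1: d omega = sum_{i<j} (∂f_j/∂x_i - ∂f_i/∂x_j) dx_i ∧ dx_j:
  coeff of dx ∧ dy: 2*z
  coeff of dx ∧ dz: -z - 3
  coeff of dy ∧ dz: -2*x
Step 2: Apply d again to each 2-form coefficient. The only possible 3-form in R^3 is dx ∧ dy ∧ dz, with coefficient
  ∂(coeff of dy∧dz)/∂x - ∂(coeff of dx∧dz)/∂y + ∂(coeff of dx∧dy)/∂z
  = ∂/∂x (-2*x) - ∂/∂y (-z - 3) + ∂/∂z (2*z).
Each of these terms simplifies to sums of mixed partials that cancel in pairs. The result is 0 (by equality of mixed partials for smooth functions — Schwarz / Clairaut).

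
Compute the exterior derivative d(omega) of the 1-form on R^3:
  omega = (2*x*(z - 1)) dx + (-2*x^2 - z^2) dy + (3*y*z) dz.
d(omega) = (-4*x) dx ∧ dy + (-2*x) dx ∧ dz + (5*z) dy ∧ dz

For a 1-form omega = sum_i f_i dx_i, the exterior derivative is
  d(omega) = sum_{i < j} (∂f_j/∂x_i - ∂f_i/∂x_j) dx_i ∧ dx_j.
  coefficient of dx ∧ dy: ∂f_2/∂x - ∂f_1/∂y = ∂(-2*x^2 - z^2)/∂x - ∂(2*x*(z - 1))/∂y = -4*x
  coefficient of dx ∧ dz: ∂f_3/∂x - ∂f_1/∂z = ∂(3*y*z)/∂x - ∂(2*x*(z - 1))/∂z = -2*x
  coefficient of dy ∧ dz: ∂f_3/∂y - ∂f_2/∂z = ∂(3*y*z)/∂y - ∂(-2*x^2 - z^2)/∂z = 5*z
Assembling: d(omega) = (-4*x) dx ∧ dy + (-2*x) dx ∧ dz + (5*z) dy ∧ dz.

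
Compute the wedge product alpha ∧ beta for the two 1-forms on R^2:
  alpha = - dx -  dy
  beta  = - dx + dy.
alpha ∧ beta = (-2) dx ∧ dy

Distribute the wedge, using dx_i ∧ dx_j = -dx_j ∧ dx_i and dx_i ∧ dx_i = 0. For each pair (i, j) with i < j, the coefficient of dx_i ∧ dx_j in alpha ∧ beta is (alpha_i * beta_j - alpha_j * beta_i). Collecting: alpha ∧ beta = (-2) dx ∧ dy.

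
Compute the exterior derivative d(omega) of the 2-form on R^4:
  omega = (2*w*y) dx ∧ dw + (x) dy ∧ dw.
d(omega) = (1 - 2*w) dx ∧ dy ∧ dw

For a 2-form omega = sum_{i<j} g_{ij} dx_i ∧ dx_j, the exterior derivative is
  d(omega) = sum_{i<j} d(g_{ij}) ∧ dx_i ∧ dx_j = sum_{i<j, k} (∂g_{ij}/∂x_k) dx_k ∧ dx_i ∧ dx_j.
Expand each term, using dx_k ∧ dx_i ∧ dx_j = sgn(permutation) dx_{(a)} ∧ dx_{(b)} ∧ dx_{(c)} with (a < b < c) sorted:
  d(2*w*y) includes (∂/∂y)(2*w*y) dy = (2*w) dy, which multiplied by dx ∧ dw gives (-2*w) dx ∧ dy ∧ dw
  d(x) includes (∂/∂x)(x) dx = (1) dx, which multiplied by dy ∧ dw gives (1) dx ∧ dy ∧ dw
Collecting like 3-forms: d(omega) = (1 - 2*w) dx ∧ dy ∧ dw.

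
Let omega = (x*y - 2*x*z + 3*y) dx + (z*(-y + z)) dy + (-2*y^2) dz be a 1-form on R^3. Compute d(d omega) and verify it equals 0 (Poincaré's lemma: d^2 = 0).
d(d omega) = 0

Step 1: d omega = sum_{i<j} (∂f_j/∂x_i - ∂f_i/∂x_j) dx_i ∧ dx_j:
  coeff of dx ∧ dy: -x - 3
  coeff of dx ∧ dz: 2*x
  coeff of dy ∧ dz: -3*y - 2*z
Step 2: Apply d again to each 2-form coefficient. The only possible 3-form in R^3 is dx ∧ dy ∧ dz, with coefficient
  ∂(coeff of dy∧dz)/∂x - ∂(coeff of dx∧dz)/∂y + ∂(coeff of dx∧dy)/∂z
  = ∂/∂x (-3*y - 2*z) - ∂/∂y (2*x) + ∂/∂z (-x - 3).
Each of these terms simplifies to sums of mixed partials that cancel in pairs. The result is 0 (by equality of mixed partials for smooth functions — Schwarz / Clairaut).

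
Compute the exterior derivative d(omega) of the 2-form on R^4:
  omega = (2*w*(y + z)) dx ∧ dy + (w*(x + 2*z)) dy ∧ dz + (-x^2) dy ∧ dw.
d(omega) = (3*w) dx ∧ dy ∧ dz + (-2*x + 2*y + 2*z) dx ∧ dy ∧ dw + (x + 2*z) dy ∧ dz ∧ dw

For a 2-form omega = sum_{i<j} g_{ij} dx_i ∧ dx_j, the exterior derivative is
  d(omega) = sum_{i<j} d(g_{ij}) ∧ dx_i ∧ dx_j = sum_{i<j, k} (∂g_{ij}/∂x_k) dx_k ∧ dx_i ∧ dx_j.
Expand each term, using dx_k ∧ dx_i ∧ dx_j = sgn(permutation) dx_{(a)} ∧ dx_{(b)} ∧ dx_{(c)} with (a < b < c) sorted:
  d(2*w*(y + z)) includes (∂/∂z)(2*w*(y + z)) dz = (2*w) dz, which multiplied by dx ∧ dy gives (2*w) dx ∧ dy ∧ dz
  d(2*w*(y + z)) includes (∂/∂w)(2*w*(y + z)) dw = (2*y + 2*z) dw, which multiplied by dx ∧ dy gives (2*y + 2*z) dx ∧ dy ∧ dw
  d(w*(x + 2*z)) includes (∂/∂x)(w*(x + 2*z)) dx = (w) dx, which multiplied by dy ∧ dz gives (w) dx ∧ dy ∧ dz
  d(w*(x + 2*z)) includes (∂/∂w)(w*(x + 2*z)) dw = (x + 2*z) dw, which multiplied by dy ∧ dz gives (x + 2*z) dy ∧ dz ∧ dw
  d(-x^2) includes (∂/∂x)(-x^2) dx = (-2*x) dx, which multiplied by dy ∧ dw gives (-2*x) dx ∧ dy ∧ dw
Collecting like 3-forms: d(omega) = (3*w) dx ∧ dy ∧ dz + (-2*x + 2*y + 2*z) dx ∧ dy ∧ dw + (x + 2*z) dy ∧ dz ∧ dw.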